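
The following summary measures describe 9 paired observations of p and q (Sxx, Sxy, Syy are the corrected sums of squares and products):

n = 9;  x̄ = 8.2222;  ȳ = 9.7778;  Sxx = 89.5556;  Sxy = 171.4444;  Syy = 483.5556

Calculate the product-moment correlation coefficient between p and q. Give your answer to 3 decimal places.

0.824

r = Sxy/√(Sxx·Syy) = 171.4444/√(43305.111891) = 171.4444/208.098803 = 0.823861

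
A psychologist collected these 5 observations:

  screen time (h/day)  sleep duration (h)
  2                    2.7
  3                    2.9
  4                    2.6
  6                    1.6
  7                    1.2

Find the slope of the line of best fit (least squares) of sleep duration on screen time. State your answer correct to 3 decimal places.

n = 5, Σx = 22, Σy = 11, Σxy = 42.5, Σx² = 114
Sxx = Σx² − (Σx)²/n = 114 − 96.8 = 17.2
Sxy = Σxy − (Σx)(Σy)/n = 42.5 − 48.4 = -5.9
b = Sxy/Sxx = -5.9/17.2 = -0.343023

-0.343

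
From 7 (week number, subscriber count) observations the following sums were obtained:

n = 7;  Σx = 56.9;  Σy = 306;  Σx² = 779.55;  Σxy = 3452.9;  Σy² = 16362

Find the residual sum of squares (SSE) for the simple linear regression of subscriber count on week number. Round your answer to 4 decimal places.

Sxx = Σx² − (Σx)²/n = 779.55 − 462.515714 = 317.034286
Sxy = Σxy − (Σx)(Σy)/n = 3452.9 − 2487.342857 = 965.557143
Syy = Σy² − (Σy)²/n = 16362 − 13376.571429 = 2985.428571
b = Sxy/Sxx = 965.557143/317.034286 = 3.045592
SSE = Syy − b·Sxy = 2985.428571 − 3.045592·965.557143 = 44.735283

44.7353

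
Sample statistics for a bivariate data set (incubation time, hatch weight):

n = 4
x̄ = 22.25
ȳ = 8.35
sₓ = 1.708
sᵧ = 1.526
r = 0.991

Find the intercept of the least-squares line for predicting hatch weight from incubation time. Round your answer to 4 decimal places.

b = r · sᵧ/sₓ = 0.991 · 1.526/1.708 = 0.885402
a = ȳ − b·x̄ = 8.35 − 0.885402·22.25 = -11.350186

-11.3502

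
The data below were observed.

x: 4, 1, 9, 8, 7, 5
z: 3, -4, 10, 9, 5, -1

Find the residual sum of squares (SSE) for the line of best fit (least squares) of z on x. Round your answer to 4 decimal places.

20.3692

n = 6, Σx = 34, Σy = 22, Σxy = 200, Σx² = 236, Σy² = 232
Sxx = Σx² − (Σx)²/n = 236 − 192.666667 = 43.333333
Sxy = Σxy − (Σx)(Σy)/n = 200 − 124.666667 = 75.333333
Syy = Σy² − (Σy)²/n = 232 − 80.666667 = 151.333333
b = Sxy/Sxx = 75.333333/43.333333 = 1.738462
SSE = Syy − b·Sxy = 151.333333 − 1.738462·75.333333 = 20.369231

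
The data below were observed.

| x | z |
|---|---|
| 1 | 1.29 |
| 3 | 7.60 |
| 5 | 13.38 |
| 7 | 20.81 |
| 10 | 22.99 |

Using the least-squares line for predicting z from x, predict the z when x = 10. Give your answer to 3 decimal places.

25.312

n = 5, Σx = 26, Σy = 66.07, Σxy = 466.56, Σx² = 184
Sxx = Σx² − (Σx)²/n = 184 − 135.2 = 48.8
Sxy = Σxy − (Σx)(Σy)/n = 466.56 − 343.564 = 122.996
b = Sxy/Sxx = 122.996/48.8 = 2.520410
a = ȳ − b·x̄ = 13.214 − 2.520410·5.2 = 0.107869
ŷ(10) = a + b·10 = 0.107869 + 2.520410·10 = 25.311967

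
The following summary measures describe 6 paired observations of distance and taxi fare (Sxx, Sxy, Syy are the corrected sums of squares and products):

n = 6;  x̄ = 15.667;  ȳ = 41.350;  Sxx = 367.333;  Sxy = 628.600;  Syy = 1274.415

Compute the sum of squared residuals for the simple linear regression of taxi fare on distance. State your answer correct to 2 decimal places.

198.72

b = Sxy/Sxx = 628.6/367.333 = 1.711254
SSE = Syy − b·Sxy = 1274.415 − 1.711254·628.6 = 198.720848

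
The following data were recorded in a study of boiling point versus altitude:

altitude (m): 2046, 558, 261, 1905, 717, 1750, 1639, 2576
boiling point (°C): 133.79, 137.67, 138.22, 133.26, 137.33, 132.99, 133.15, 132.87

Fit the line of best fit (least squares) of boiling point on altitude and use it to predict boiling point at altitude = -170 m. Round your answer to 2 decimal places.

n = 8, Σx = 11452, Σy = 1079.28, Σxy = 1532194, Σx² = 21093312
Sxx = Σx² − (Σx)²/n = 21093312 − 16393538 = 4699774
Sxy = Σxy − (Σx)(Σy)/n = 1532194 − 1544989.32 = -12795.32
b = Sxy/Sxx = -12795.32/4699774 = -0.002723
a = ȳ − b·x̄ = 134.91 − (-0.002723)·1431.5 = 138.807315
ŷ(-170) = a + b·-170 = 138.807315 + (-0.002723)·(-170) = 139.270147

139.27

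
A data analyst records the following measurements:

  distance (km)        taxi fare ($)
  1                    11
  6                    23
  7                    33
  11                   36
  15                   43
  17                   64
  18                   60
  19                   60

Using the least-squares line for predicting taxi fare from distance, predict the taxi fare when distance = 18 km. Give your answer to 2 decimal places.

n = 8, Σx = 94, Σy = 330, Σxy = 4729, Σx² = 1406
Sxx = Σx² − (Σx)²/n = 1406 − 1104.5 = 301.5
Sxy = Σxy − (Σx)(Σy)/n = 4729 − 3877.5 = 851.5
b = Sxy/Sxx = 851.5/301.5 = 2.824212
a = ȳ − b·x̄ = 41.25 − 2.824212·11.75 = 8.065506
ŷ(18) = a + b·18 = 8.065506 + 2.824212·18 = 58.901327

58.90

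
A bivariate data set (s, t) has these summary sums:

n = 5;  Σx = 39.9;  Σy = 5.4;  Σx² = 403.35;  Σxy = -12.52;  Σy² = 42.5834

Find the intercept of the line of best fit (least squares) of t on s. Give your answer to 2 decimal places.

Sxx = Σx² − (Σx)²/n = 403.35 − 318.402 = 84.948
Sxy = Σxy − (Σx)(Σy)/n = -12.52 − 43.092 = -55.612
b = Sxy/Sxx = -55.612/84.948 = -0.654659
a = ȳ − b·x̄ = 1.08 − (-0.654659)·7.98 = 6.304181

6.30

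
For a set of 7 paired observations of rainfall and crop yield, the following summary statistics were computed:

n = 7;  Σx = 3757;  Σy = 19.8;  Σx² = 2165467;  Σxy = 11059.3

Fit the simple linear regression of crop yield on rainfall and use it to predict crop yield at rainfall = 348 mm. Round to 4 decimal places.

Sxx = Σx² − (Σx)²/n = 2165467 − 2016435.571429 = 149031.428571
Sxy = Σxy − (Σx)(Σy)/n = 11059.3 − 10626.942857 = 432.357143
b = Sxy/Sxx = 432.357143/149031.428571 = 0.002901
a = ȳ − b·x̄ = 2.828571 − 0.002901·536.714286 = 1.271502
ŷ(348) = a + b·348 = 1.271502 + 0.002901·348 = 2.281090

2.2811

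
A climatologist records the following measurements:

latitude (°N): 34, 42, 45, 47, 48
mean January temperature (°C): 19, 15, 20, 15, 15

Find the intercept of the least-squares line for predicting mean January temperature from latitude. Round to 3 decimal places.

n = 5, Σx = 216, Σy = 84, Σxy = 3601, Σx² = 9458
Sxx = Σx² − (Σx)²/n = 9458 − 9331.2 = 126.8
Sxy = Σxy − (Σx)(Σy)/n = 3601 − 3628.8 = -27.8
b = Sxy/Sxx = -27.8/126.8 = -0.219243
a = ȳ − b·x̄ = 16.8 − (-0.219243)·43.2 = 26.271293

26.271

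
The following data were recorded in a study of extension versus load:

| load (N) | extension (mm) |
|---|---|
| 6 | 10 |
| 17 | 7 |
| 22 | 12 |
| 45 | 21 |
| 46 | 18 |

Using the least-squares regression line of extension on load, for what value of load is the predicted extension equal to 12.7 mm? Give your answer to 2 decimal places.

24.13

n = 5, Σx = 136, Σy = 68, Σxy = 2216, Σx² = 4950
Sxx = Σx² − (Σx)²/n = 4950 − 3699.2 = 1250.8
Sxy = Σxy − (Σx)(Σy)/n = 2216 − 1849.6 = 366.4
b = Sxy/Sxx = 366.4/1250.8 = 0.292933
a = ȳ − b·x̄ = 13.6 − 0.292933·27.2 = 5.632235
Set a + b·x = 12.7: x = (12.7 − 5.632235) / 0.292933 = 24.127620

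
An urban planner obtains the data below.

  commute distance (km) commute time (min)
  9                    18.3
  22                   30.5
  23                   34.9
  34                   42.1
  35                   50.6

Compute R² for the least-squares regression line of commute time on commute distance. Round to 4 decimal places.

0.9444

n = 5, Σx = 123, Σy = 176.4, Σxy = 4840.8, Σx² = 3475, Σy² = 6815.92
Sxx = Σx² − (Σx)²/n = 3475 − 3025.8 = 449.2
Sxy = Σxy − (Σx)(Σy)/n = 4840.8 − 4339.44 = 501.36
Syy = Σy² − (Σy)²/n = 6815.92 − 6223.392 = 592.528
R² = Sxy²/(Sxx·Syy) = (501.36)²/(449.2·592.528) = 0.944389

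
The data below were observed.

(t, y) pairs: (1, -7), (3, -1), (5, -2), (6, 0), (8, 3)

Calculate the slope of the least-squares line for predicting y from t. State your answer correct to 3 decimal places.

1.240

n = 5, Σx = 23, Σy = -7, Σxy = 4, Σx² = 135
Sxx = Σx² − (Σx)²/n = 135 − 105.8 = 29.2
Sxy = Σxy − (Σx)(Σy)/n = 4 − (-32.2) = 36.2
b = Sxy/Sxx = 36.2/29.2 = 1.239726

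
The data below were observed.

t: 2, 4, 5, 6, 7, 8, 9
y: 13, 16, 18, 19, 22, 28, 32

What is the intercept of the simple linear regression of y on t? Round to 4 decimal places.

5.4918

n = 7, Σx = 41, Σy = 148, Σxy = 960, Σx² = 275
Sxx = Σx² − (Σx)²/n = 275 − 240.142857 = 34.857143
Sxy = Σxy − (Σx)(Σy)/n = 960 − 866.857143 = 93.142857
b = Sxy/Sxx = 93.142857/34.857143 = 2.672131
a = ȳ − b·x̄ = 21.142857 − 2.672131·5.857143 = 5.491803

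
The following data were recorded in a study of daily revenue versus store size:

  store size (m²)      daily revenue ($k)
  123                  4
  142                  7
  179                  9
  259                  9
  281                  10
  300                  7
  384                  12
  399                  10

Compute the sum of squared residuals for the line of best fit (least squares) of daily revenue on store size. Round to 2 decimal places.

17.42

n = 8, Σx = 2067, Σy = 68, Σxy = 18936, Σx² = 610033, Σy² = 620
Sxx = Σx² − (Σx)²/n = 610033 − 534061.125 = 75971.875
Sxy = Σxy − (Σx)(Σy)/n = 18936 − 17569.5 = 1366.5
Syy = Σy² − (Σy)²/n = 620 − 578 = 42
b = Sxy/Sxx = 1366.5/75971.875 = 0.017987
SSE = Syy − b·Sxy = 42 − 0.017987·1366.5 = 17.420875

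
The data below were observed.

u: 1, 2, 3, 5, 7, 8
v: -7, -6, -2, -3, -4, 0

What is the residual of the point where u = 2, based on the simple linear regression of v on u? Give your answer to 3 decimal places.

-0.712

n = 6, Σx = 26, Σy = -22, Σxy = -68, Σx² = 152
Sxx = Σx² − (Σx)²/n = 152 − 112.666667 = 39.333333
Sxy = Σxy − (Σx)(Σy)/n = -68 − (-95.333333) = 27.333333
b = Sxy/Sxx = 27.333333/39.333333 = 0.694915
a = ȳ − b·x̄ = -3.666667 − 0.694915·4.333333 = -6.677966
ŷ(2) = -6.677966 + 0.694915·2 = -5.288136
residual = y − ŷ = -6 − (-5.288136) = -0.711864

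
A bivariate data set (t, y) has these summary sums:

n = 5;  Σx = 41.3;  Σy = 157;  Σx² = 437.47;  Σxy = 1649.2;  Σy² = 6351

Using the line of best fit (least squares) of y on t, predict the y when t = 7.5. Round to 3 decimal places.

Sxx = Σx² − (Σx)²/n = 437.47 − 341.138 = 96.332
Sxy = Σxy − (Σx)(Σy)/n = 1649.2 − 1296.82 = 352.38
b = Sxy/Sxx = 352.38/96.332 = 3.657975
a = ȳ − b·x̄ = 31.4 − 3.657975·8.26 = 1.185131
ŷ(7.5) = a + b·7.5 = 1.185131 + 3.657975·7.5 = 28.619939

28.620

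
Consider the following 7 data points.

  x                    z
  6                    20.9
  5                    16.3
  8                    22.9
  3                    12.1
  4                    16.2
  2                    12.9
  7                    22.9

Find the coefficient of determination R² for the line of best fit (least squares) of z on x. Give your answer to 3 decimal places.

0.921

n = 7, Σx = 35, Σy = 124.2, Σxy = 677.3, Σx² = 203, Σy² = 2326.58
Sxx = Σx² − (Σx)²/n = 203 − 175 = 28
Sxy = Σxy − (Σx)(Σy)/n = 677.3 − 621 = 56.3
Syy = Σy² − (Σy)²/n = 2326.58 − 2203.662857 = 122.917143
R² = Sxy²/(Sxx·Syy) = (56.3)²/(28·122.917143) = 0.920972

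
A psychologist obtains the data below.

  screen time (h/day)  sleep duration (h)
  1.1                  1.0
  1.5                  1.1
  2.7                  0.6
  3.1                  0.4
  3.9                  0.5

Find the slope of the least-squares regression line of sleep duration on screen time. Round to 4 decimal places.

n = 5, Σx = 12.3, Σy = 3.6, Σxy = 7.56, Σx² = 35.57
Sxx = Σx² − (Σx)²/n = 35.57 − 30.258 = 5.312
Sxy = Σxy − (Σx)(Σy)/n = 7.56 − 8.856 = -1.296
b = Sxy/Sxx = -1.296/5.312 = -0.243976

-0.2440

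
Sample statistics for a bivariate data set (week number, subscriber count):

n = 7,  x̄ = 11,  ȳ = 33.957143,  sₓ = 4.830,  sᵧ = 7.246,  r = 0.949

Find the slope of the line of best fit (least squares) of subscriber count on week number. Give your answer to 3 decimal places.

b = r · sᵧ/sₓ = 0.949 · 7.246/4.83 = 1.423696

1.424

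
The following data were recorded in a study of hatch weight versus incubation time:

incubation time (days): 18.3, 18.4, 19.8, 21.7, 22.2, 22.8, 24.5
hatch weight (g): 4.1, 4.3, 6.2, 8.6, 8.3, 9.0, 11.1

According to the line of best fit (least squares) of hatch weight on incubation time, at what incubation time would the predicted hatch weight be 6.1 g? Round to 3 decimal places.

19.946

n = 7, Σx = 147.7, Σy = 51.6, Σxy = 1124.94, Σx² = 3149.31
Sxx = Σx² − (Σx)²/n = 3149.31 − 3116.47 = 32.84
Sxy = Σxy − (Σx)(Σy)/n = 1124.94 − 1088.76 = 36.18
b = Sxy/Sxx = 36.18/32.84 = 1.101705
a = ȳ − b·x̄ = 7.371429 − 1.101705·21.1 = -15.874552
Set a + b·x = 6.1: x = (6.1 − (-15.874552)) / 1.101705 = 19.945945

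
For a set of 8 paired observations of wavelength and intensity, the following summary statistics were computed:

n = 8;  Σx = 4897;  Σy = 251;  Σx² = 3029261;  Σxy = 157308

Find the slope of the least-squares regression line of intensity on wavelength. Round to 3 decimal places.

0.116

Sxx = Σx² − (Σx)²/n = 3029261 − 2997576.125 = 31684.875
Sxy = Σxy − (Σx)(Σy)/n = 157308 − 153643.375 = 3664.625
b = Sxy/Sxx = 3664.625/31684.875 = 0.115658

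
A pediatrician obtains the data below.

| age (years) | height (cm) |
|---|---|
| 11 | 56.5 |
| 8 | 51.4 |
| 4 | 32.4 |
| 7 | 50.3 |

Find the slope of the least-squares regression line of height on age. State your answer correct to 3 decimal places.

n = 4, Σx = 30, Σy = 190.6, Σxy = 1514.4, Σx² = 250
Sxx = Σx² − (Σx)²/n = 250 − 225 = 25
Sxy = Σxy − (Σx)(Σy)/n = 1514.4 − 1429.5 = 84.9
b = Sxy/Sxx = 84.9/25 = 3.396

3.396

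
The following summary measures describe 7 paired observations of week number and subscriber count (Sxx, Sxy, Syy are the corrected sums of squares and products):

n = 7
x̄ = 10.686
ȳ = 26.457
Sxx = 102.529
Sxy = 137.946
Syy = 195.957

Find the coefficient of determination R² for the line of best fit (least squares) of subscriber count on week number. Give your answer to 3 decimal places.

0.947

R² = Sxy²/(Sxx·Syy) = (137.946)²/(102.529·195.957) = 0.947132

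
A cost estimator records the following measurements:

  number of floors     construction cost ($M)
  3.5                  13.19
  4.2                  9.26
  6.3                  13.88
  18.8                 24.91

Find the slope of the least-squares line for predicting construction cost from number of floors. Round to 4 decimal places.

n = 4, Σx = 32.8, Σy = 61.24, Σxy = 640.809, Σx² = 423.02
Sxx = Σx² − (Σx)²/n = 423.02 − 268.96 = 154.06
Sxy = Σxy − (Σx)(Σy)/n = 640.809 − 502.168 = 138.641
b = Sxy/Sxx = 138.641/154.06 = 0.899916

0.8999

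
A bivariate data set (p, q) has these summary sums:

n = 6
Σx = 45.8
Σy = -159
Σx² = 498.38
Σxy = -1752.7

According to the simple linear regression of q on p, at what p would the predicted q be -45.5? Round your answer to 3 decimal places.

12.878

Sxx = Σx² − (Σx)²/n = 498.38 − 349.606667 = 148.773333
Sxy = Σxy − (Σx)(Σy)/n = -1752.7 − (-1213.7) = -539
b = Sxy/Sxx = -539/148.773333 = -3.622961
a = ȳ − b·x̄ = -26.5 − (-3.622961)·7.633333 = 1.155270
Set a + b·x = -45.5: x = (-45.5 − 1.155270) / (-3.622961) = 12.877662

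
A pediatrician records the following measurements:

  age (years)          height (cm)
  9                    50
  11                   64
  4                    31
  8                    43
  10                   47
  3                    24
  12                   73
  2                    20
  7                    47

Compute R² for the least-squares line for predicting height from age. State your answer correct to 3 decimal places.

n = 9, Σx = 66, Σy = 399, Σxy = 3409, Σx² = 588, Σy² = 20129
Sxx = Σx² − (Σx)²/n = 588 − 484 = 104
Sxy = Σxy − (Σx)(Σy)/n = 3409 − 2926 = 483
Syy = Σy² − (Σy)²/n = 20129 − 17689 = 2440
R² = Sxy²/(Sxx·Syy) = (483)²/(104·2440) = 0.919329

0.919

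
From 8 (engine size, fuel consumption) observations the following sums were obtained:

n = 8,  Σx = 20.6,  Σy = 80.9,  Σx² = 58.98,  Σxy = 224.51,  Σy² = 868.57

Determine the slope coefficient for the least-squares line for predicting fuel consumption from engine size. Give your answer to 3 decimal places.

2.728

Sxx = Σx² − (Σx)²/n = 58.98 − 53.045 = 5.935
Sxy = Σxy − (Σx)(Σy)/n = 224.51 − 208.3175 = 16.1925
b = Sxy/Sxx = 16.1925/5.935 = 2.728307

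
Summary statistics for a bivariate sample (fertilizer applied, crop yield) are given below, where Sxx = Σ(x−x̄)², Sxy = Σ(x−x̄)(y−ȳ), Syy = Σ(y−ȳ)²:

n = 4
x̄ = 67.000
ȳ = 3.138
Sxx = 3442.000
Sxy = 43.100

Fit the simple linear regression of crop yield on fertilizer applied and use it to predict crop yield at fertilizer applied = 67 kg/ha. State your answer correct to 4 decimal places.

3.1380

b = Sxy/Sxx = 43.1/3442 = 0.012522
a = ȳ − b·x̄ = 3.138 − 0.012522·67 = 2.299040
ŷ(67) = a + b·67 = 2.299040 + 0.012522·67 = 3.138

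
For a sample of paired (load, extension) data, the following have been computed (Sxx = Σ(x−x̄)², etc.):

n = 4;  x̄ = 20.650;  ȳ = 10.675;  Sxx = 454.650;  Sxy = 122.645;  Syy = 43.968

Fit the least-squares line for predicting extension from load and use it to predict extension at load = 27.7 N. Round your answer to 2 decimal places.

12.58

b = Sxy/Sxx = 122.645/454.65 = 0.269757
a = ȳ − b·x̄ = 10.675 − 0.269757·20.65 = 5.104519
ŷ(27.7) = a + b·27.7 = 5.104519 + 0.269757·27.7 = 12.576787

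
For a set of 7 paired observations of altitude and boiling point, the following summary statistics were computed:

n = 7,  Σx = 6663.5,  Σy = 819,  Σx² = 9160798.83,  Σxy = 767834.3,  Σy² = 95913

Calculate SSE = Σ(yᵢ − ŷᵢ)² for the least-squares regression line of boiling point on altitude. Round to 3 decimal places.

40.623

Sxx = Σx² − (Σx)²/n = 9160798.83 − 6343176.035714 = 2817622.794286
Sxy = Σxy − (Σx)(Σy)/n = 767834.3 − 779629.5 = -11795.2
Syy = Σy² − (Σy)²/n = 95913 − 95823 = 90
b = Sxy/Sxx = -11795.2/2817622.794286 = -0.004186
SSE = Syy − b·Sxy = 90 − (-0.004186)·(-11795.2) = 40.622651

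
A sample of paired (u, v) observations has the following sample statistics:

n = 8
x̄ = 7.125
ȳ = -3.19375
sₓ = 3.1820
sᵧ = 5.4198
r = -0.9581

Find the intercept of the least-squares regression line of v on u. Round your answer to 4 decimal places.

8.4335

b = r · sᵧ/sₓ = -0.9581 · 5.4198/3.182 = -1.631901
a = ȳ − b·x̄ = -3.19375 − (-1.631901)·7.125 = 8.433548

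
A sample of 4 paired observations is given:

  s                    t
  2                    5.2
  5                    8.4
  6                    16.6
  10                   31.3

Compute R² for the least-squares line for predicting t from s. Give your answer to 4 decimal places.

n = 4, Σx = 23, Σy = 61.5, Σxy = 465, Σx² = 165, Σy² = 1352.85
Sxx = Σx² − (Σx)²/n = 165 − 132.25 = 32.75
Sxy = Σxy − (Σx)(Σy)/n = 465 − 353.625 = 111.375
Syy = Σy² − (Σy)²/n = 1352.85 − 945.5625 = 407.2875
R² = Sxy²/(Sxx·Syy) = (111.375)²/(32.75·407.2875) = 0.929957

0.9300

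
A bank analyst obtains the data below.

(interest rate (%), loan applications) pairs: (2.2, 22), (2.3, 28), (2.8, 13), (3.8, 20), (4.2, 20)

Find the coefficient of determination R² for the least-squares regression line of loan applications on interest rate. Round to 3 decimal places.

0.096

n = 5, Σx = 15.3, Σy = 103, Σxy = 309.2, Σx² = 50.05, Σy² = 2237
Sxx = Σx² − (Σx)²/n = 50.05 − 46.818 = 3.232
Sxy = Σxy − (Σx)(Σy)/n = 309.2 − 315.18 = -5.98
Syy = Σy² − (Σy)²/n = 2237 − 2121.8 = 115.2
R² = Sxy²/(Sxx·Syy) = (-5.98)²/(3.232·115.2) = 0.096046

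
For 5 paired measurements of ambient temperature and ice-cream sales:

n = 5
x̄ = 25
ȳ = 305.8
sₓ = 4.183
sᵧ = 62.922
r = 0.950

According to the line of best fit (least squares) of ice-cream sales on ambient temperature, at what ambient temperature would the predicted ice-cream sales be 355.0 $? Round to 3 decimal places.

b = r · sᵧ/sₓ = 0.95 · 62.922/4.183 = 14.290198
a = ȳ − b·x̄ = 305.8 − 14.290198·25 = -51.454961
Set a + b·x = 355.0: x = (355.0 − (-51.454961)) / 14.290198 = 28.442919

28.443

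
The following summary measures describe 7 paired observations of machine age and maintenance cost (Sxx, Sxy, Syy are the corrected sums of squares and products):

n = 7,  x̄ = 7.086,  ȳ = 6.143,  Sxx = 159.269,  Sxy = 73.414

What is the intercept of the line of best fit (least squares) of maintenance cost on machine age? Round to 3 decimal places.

2.877

b = Sxy/Sxx = 73.414/159.269 = 0.460943
a = ȳ − b·x̄ = 6.143 − 0.460943·7.086 = 2.876755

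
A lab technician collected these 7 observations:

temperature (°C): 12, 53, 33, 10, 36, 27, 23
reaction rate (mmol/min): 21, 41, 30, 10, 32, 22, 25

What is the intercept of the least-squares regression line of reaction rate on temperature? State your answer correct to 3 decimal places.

8.639

n = 7, Σx = 194, Σy = 181, Σxy = 5836, Σx² = 6696
Sxx = Σx² − (Σx)²/n = 6696 − 5376.571429 = 1319.428571
Sxy = Σxy − (Σx)(Σy)/n = 5836 − 5016.285714 = 819.714286
b = Sxy/Sxx = 819.714286/1319.428571 = 0.621265
a = ȳ − b·x̄ = 25.857143 − 0.621265·27.714286 = 8.639238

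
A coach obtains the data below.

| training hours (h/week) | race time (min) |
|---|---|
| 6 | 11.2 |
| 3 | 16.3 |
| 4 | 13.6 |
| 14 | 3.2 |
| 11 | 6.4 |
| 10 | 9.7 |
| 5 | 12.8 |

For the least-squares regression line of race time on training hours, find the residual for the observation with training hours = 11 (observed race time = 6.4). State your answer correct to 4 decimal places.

-0.4326

n = 7, Σx = 53, Σy = 73.2, Σxy = 446.7, Σx² = 503
Sxx = Σx² − (Σx)²/n = 503 − 401.285714 = 101.714286
Sxy = Σxy − (Σx)(Σy)/n = 446.7 − 554.228571 = -107.528571
b = Sxy/Sxx = -107.528571/101.714286 = -1.057163
a = ȳ − b·x̄ = 10.457143 − (-1.057163)·7.571429 = 18.461376
ŷ(11) = 18.461376 + (-1.057163)·11 = 6.832584
residual = y − ŷ = 6.4 − 6.832584 = -0.432584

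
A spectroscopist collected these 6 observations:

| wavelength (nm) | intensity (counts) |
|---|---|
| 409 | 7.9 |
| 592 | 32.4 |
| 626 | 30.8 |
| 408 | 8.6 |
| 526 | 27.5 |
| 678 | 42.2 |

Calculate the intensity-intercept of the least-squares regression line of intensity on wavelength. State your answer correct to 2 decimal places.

n = 6, Σx = 3239, Σy = 149.4, Σxy = 88278.1, Σx² = 1812445
Sxx = Σx² − (Σx)²/n = 1812445 − 1748520.166667 = 63924.833333
Sxy = Σxy − (Σx)(Σy)/n = 88278.1 − 80651.1 = 7627
b = Sxy/Sxx = 7627/63924.833333 = 0.119312
a = ȳ − b·x̄ = 24.9 − 0.119312·539.833333 = -39.508597

-39.51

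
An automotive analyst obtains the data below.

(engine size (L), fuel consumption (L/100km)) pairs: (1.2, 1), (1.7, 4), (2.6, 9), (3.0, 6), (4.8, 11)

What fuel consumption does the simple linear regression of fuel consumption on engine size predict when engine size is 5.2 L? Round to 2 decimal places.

n = 5, Σx = 13.3, Σy = 31, Σxy = 102.2, Σx² = 43.13
Sxx = Σx² − (Σx)²/n = 43.13 − 35.378 = 7.752
Sxy = Σxy − (Σx)(Σy)/n = 102.2 − 82.46 = 19.74
b = Sxy/Sxx = 19.74/7.752 = 2.546440
a = ȳ − b·x̄ = 6.2 − 2.546440·2.66 = -0.573529
ŷ(5.2) = a + b·5.2 = -0.573529 + 2.546440·5.2 = 12.667957

12.67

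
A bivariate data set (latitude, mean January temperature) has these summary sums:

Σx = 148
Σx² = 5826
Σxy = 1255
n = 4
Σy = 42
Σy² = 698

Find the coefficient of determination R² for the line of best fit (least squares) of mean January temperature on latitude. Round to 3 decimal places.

Sxx = Σx² − (Σx)²/n = 5826 − 5476 = 350
Sxy = Σxy − (Σx)(Σy)/n = 1255 − 1554 = -299
Syy = Σy² − (Σy)²/n = 698 − 441 = 257
R² = Sxy²/(Sxx·Syy) = (-299)²/(350·257) = 0.993897

0.994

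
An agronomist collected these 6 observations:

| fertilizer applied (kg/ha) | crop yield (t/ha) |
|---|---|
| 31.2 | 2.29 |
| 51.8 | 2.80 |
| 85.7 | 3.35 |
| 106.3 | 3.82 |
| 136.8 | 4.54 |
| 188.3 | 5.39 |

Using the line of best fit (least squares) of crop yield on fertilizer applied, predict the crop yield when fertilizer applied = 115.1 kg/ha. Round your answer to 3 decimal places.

n = 6, Σx = 600.1, Σy = 22.19, Σxy = 2545.658, Σx² = 76471.99
Sxx = Σx² − (Σx)²/n = 76471.99 − 60020.001667 = 16451.988333
Sxy = Σxy − (Σx)(Σy)/n = 2545.658 − 2219.369833 = 326.288167
b = Sxy/Sxx = 326.288167/16451.988333 = 0.019833
a = ȳ − b·x̄ = 3.698333 − 0.019833·100.016667 = 1.714728
ŷ(115.1) = a + b·115.1 = 1.714728 + 0.019833·115.1 = 3.997477

3.997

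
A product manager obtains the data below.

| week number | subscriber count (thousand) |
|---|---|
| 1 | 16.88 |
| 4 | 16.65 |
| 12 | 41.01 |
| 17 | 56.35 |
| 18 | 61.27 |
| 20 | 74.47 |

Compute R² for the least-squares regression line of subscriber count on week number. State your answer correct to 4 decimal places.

0.9641

n = 6, Σx = 72, Σy = 266.63, Σxy = 4125.81, Σx² = 1174, Σy² = 14719.0933
Sxx = Σx² − (Σx)²/n = 1174 − 864 = 310
Sxy = Σxy − (Σx)(Σy)/n = 4125.81 − 3199.56 = 926.25
Syy = Σy² − (Σy)²/n = 14719.0933 − 11848.592817 = 2870.500483
R² = Sxy²/(Sxx·Syy) = (926.25)²/(310·2870.500483) = 0.964133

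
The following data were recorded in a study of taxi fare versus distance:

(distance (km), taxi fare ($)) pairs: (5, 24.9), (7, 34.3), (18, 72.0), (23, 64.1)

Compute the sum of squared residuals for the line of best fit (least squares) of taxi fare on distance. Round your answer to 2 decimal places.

n = 4, Σx = 53, Σy = 195.3, Σxy = 3134.9, Σx² = 927, Σy² = 11089.31
Sxx = Σx² − (Σx)²/n = 927 − 702.25 = 224.75
Sxy = Σxy − (Σx)(Σy)/n = 3134.9 − 2587.725 = 547.175
Syy = Σy² − (Σy)²/n = 11089.31 − 9535.5225 = 1553.7875
b = Sxy/Sxx = 547.175/224.75 = 2.434594
SSE = Syy − b·Sxy = 1553.7875 − 2.434594·547.175 = 221.638532

221.64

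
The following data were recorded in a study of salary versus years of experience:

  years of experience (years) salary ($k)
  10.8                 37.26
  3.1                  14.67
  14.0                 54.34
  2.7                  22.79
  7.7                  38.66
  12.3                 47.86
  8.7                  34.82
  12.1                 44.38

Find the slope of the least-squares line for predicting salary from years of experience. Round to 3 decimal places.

n = 8, Σx = 71.4, Σy = 294.78, Σxy = 2996.47, Σx² = 762.22
Sxx = Σx² − (Σx)²/n = 762.22 − 637.245 = 124.975
Sxy = Σxy − (Σx)(Σy)/n = 2996.47 − 2630.9115 = 365.5585
b = Sxy/Sxx = 365.5585/124.975 = 2.925053

2.925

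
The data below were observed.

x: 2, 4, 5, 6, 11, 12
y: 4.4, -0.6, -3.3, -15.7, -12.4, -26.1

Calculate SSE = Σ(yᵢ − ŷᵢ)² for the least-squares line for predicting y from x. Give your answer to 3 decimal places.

n = 6, Σx = 40, Σy = -53.7, Σxy = -553.9, Σx² = 346, Σy² = 1112.07
Sxx = Σx² − (Σx)²/n = 346 − 266.666667 = 79.333333
Sxy = Σxy − (Σx)(Σy)/n = -553.9 − (-358) = -195.9
Syy = Σy² − (Σy)²/n = 1112.07 − 480.615 = 631.455
b = Sxy/Sxx = -195.9/79.333333 = -2.469328
SSE = Syy − b·Sxy = 631.455 − (-2.469328)·(-195.9) = 147.713697

147.714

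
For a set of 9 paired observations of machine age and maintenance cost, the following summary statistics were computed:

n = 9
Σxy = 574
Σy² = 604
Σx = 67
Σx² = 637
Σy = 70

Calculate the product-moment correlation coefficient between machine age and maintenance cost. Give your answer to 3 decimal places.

Sxx = Σx² − (Σx)²/n = 637 − 498.777778 = 138.222222
Sxy = Σxy − (Σx)(Σy)/n = 574 − 521.111111 = 52.888889
Syy = Σy² − (Σy)²/n = 604 − 544.444444 = 59.555556
r = Sxy/√(Sxx·Syy) = 52.888889/√(8231.901235) = 52.888889/90.729825 = 0.582927

0.583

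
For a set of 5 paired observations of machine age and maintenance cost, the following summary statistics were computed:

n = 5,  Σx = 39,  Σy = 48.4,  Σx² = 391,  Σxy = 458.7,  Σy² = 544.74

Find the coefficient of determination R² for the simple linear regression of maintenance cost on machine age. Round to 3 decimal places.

Sxx = Σx² − (Σx)²/n = 391 − 304.2 = 86.8
Sxy = Σxy − (Σx)(Σy)/n = 458.7 − 377.52 = 81.18
Syy = Σy² − (Σy)²/n = 544.74 − 468.512 = 76.228
R² = Sxy²/(Sxx·Syy) = (81.18)²/(86.8·76.228) = 0.996010

0.996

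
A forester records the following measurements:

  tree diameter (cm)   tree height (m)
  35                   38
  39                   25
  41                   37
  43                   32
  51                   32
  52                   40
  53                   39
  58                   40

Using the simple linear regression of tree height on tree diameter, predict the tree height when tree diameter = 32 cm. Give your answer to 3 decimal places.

31.003

n = 8, Σx = 372, Σy = 283, Σxy = 13297, Σx² = 17754
Sxx = Σx² − (Σx)²/n = 17754 − 17298 = 456
Sxy = Σxy − (Σx)(Σy)/n = 13297 − 13159.5 = 137.5
b = Sxy/Sxx = 137.5/456 = 0.301535
a = ȳ − b·x̄ = 35.375 − 0.301535·46.5 = 21.353618
ŷ(32) = a + b·32 = 21.353618 + 0.301535·32 = 31.002741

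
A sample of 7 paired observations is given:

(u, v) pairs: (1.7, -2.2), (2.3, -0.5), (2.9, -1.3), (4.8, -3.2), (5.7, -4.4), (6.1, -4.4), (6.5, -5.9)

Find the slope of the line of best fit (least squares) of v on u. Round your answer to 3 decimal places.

n = 7, Σx = 30, Σy = -21.9, Σxy = -114.29, Σx² = 151.58
Sxx = Σx² − (Σx)²/n = 151.58 − 128.571429 = 23.008571
Sxy = Σxy − (Σx)(Σy)/n = -114.29 − (-93.857143) = -20.432857
b = Sxy/Sxx = -20.432857/23.008571 = -0.888054

-0.888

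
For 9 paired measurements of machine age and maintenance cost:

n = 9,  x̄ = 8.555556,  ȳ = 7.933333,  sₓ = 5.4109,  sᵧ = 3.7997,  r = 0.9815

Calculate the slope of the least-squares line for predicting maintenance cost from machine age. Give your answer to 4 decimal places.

b = r · sᵧ/sₓ = 0.9815 · 3.7997/5.4109 = 0.689239

0.6892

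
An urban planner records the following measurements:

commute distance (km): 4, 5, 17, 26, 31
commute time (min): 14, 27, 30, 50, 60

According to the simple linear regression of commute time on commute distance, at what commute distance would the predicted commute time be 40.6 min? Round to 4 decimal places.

19.6272

n = 5, Σx = 83, Σy = 181, Σxy = 3861, Σx² = 1967
Sxx = Σx² − (Σx)²/n = 1967 − 1377.8 = 589.2
Sxy = Σxy − (Σx)(Σy)/n = 3861 − 3004.6 = 856.4
b = Sxy/Sxx = 856.4/589.2 = 1.453496
a = ȳ − b·x̄ = 36.2 − 1.453496·16.6 = 12.071962
Set a + b·x = 40.6: x = (40.6 − 12.071962) / 1.453496 = 19.627184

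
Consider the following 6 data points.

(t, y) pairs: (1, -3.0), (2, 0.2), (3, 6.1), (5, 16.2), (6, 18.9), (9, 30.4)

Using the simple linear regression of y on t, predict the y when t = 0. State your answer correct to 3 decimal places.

n = 6, Σx = 26, Σy = 68.8, Σxy = 483.7, Σx² = 156
Sxx = Σx² − (Σx)²/n = 156 − 112.666667 = 43.333333
Sxy = Σxy − (Σx)(Σy)/n = 483.7 − 298.133333 = 185.566667
b = Sxy/Sxx = 185.566667/43.333333 = 4.282308
a = ȳ − b·x̄ = 11.466667 − 4.282308·4.333333 = -7.09
ŷ(0) = a + b·0 = -7.09 + 4.282308·0 = -7.09

-7.090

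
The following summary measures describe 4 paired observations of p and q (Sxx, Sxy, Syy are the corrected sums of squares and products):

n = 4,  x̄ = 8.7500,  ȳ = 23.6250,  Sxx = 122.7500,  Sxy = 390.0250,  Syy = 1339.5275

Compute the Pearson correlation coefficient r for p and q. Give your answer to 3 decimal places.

0.962

r = Sxy/√(Sxx·Syy) = 390.025/√(164427.000625) = 390.025/405.495993 = 0.961847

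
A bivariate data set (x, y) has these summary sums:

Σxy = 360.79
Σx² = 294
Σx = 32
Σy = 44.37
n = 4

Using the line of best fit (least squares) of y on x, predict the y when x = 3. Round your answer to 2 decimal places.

10.33

Sxx = Σx² − (Σx)²/n = 294 − 256 = 38
Sxy = Σxy − (Σx)(Σy)/n = 360.79 − 354.96 = 5.83
b = Sxy/Sxx = 5.83/38 = 0.153421
a = ȳ − b·x̄ = 11.0925 − 0.153421·8 = 9.865132
ŷ(3) = a + b·3 = 9.865132 + 0.153421·3 = 10.325395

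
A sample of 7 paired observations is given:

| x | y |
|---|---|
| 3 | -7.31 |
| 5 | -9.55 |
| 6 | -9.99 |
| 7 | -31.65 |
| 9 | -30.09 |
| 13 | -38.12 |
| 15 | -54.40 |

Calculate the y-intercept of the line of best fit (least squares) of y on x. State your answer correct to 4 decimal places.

n = 7, Σx = 58, Σy = -181.11, Σxy = -1933.54, Σx² = 594
Sxx = Σx² − (Σx)²/n = 594 − 480.571429 = 113.428571
Sxy = Σxy − (Σx)(Σy)/n = -1933.54 − (-1500.625714) = -432.914286
b = Sxy/Sxx = -432.914286/113.428571 = -3.816625
a = ȳ − b·x̄ = -25.872857 − (-3.816625)·8.285714 = 5.750605

5.7506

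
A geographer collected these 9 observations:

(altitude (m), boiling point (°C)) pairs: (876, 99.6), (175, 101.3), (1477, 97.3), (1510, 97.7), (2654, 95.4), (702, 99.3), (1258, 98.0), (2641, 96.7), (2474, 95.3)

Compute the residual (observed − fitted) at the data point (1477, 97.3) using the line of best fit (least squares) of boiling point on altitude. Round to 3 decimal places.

n = 9, Σx = 13767, Σy = 880.6, Σxy = 1333557.3, Σx² = 27474271
Sxx = Σx² − (Σx)²/n = 27474271 − 21058921 = 6415350
Sxy = Σxy − (Σx)(Σy)/n = 1333557.3 − 1347024.466667 = -13467.166667
b = Sxy/Sxx = -13467.166667/6415350 = -0.002099
a = ȳ − b·x̄ = 97.844444 − (-0.002099)·1529.666667 = 101.055536
ŷ(1477) = 101.055536 + (-0.002099)·1477 = 97.955003
residual = y − ŷ = 97.3 − 97.955003 = -0.655003

-0.655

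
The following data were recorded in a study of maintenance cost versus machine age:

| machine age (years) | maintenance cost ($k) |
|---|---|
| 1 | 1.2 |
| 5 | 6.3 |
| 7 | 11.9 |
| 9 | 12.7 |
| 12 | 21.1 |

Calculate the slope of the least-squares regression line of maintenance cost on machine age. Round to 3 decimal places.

1.769

n = 5, Σx = 34, Σy = 53.2, Σxy = 483.5, Σx² = 300
Sxx = Σx² − (Σx)²/n = 300 − 231.2 = 68.8
Sxy = Σxy − (Σx)(Σy)/n = 483.5 − 361.76 = 121.74
b = Sxy/Sxx = 121.74/68.8 = 1.769477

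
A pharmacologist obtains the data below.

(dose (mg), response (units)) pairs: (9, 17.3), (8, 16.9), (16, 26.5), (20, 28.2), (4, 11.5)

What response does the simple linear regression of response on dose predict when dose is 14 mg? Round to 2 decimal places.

22.88

n = 5, Σx = 57, Σy = 100.4, Σxy = 1324.9, Σx² = 817
Sxx = Σx² − (Σx)²/n = 817 − 649.8 = 167.2
Sxy = Σxy − (Σx)(Σy)/n = 1324.9 − 1144.56 = 180.34
b = Sxy/Sxx = 180.34/167.2 = 1.078589
a = ȳ − b·x̄ = 20.08 − 1.078589·11.4 = 7.784091
ŷ(14) = a + b·14 = 7.784091 + 1.078589·14 = 22.884330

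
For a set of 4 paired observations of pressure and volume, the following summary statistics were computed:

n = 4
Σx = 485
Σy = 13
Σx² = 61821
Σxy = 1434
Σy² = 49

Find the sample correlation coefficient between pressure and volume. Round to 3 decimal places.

-0.997

Sxx = Σx² − (Σx)²/n = 61821 − 58806.25 = 3014.75
Sxy = Σxy − (Σx)(Σy)/n = 1434 − 1576.25 = -142.25
Syy = Σy² − (Σy)²/n = 49 − 42.25 = 6.75
r = Sxy/√(Sxx·Syy) = -142.25/√(20349.5625) = -142.25/142.651893 = -0.997183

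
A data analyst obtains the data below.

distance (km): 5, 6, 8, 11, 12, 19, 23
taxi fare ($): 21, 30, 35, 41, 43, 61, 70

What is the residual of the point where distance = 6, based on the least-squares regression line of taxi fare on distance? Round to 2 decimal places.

2.20

n = 7, Σx = 84, Σy = 301, Σxy = 4301, Σx² = 1280
Sxx = Σx² − (Σx)²/n = 1280 − 1008 = 272
Sxy = Σxy − (Σx)(Σy)/n = 4301 − 3612 = 689
b = Sxy/Sxx = 689/272 = 2.533088
a = ȳ − b·x̄ = 43 − 2.533088·12 = 12.602941
ŷ(6) = 12.602941 + 2.533088·6 = 27.801471
residual = y − ŷ = 30 − 27.801471 = 2.198529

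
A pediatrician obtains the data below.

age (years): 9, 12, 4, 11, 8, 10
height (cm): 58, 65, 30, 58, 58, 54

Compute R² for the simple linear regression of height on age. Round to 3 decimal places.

0.827

n = 6, Σx = 54, Σy = 323, Σxy = 3064, Σx² = 526, Σy² = 18133
Sxx = Σx² − (Σx)²/n = 526 − 486 = 40
Sxy = Σxy − (Σx)(Σy)/n = 3064 − 2907 = 157
Syy = Σy² − (Σy)²/n = 18133 − 17388.166667 = 744.833333
R² = Sxy²/(Sxx·Syy) = (157)²/(40·744.833333) = 0.827333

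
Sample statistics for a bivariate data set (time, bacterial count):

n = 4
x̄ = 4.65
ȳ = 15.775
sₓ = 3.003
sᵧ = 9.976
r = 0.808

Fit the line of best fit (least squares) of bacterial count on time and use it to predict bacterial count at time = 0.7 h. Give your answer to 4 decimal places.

5.1725

b = r · sᵧ/sₓ = 0.808 · 9.976/3.003 = 2.684185
a = ȳ − b·x̄ = 15.775 − 2.684185·4.65 = 3.293539
ŷ(0.7) = a + b·0.7 = 3.293539 + 2.684185·0.7 = 5.172469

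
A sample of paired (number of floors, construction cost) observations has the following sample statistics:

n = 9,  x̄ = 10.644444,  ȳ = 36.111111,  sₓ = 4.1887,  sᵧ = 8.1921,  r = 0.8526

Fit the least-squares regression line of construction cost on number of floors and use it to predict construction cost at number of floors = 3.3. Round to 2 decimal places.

b = r · sᵧ/sₓ = 0.8526 · 8.1921/4.1887 = 1.667483
a = ȳ − b·x̄ = 36.111111 − 1.667483·10.644444 = 18.361686
ŷ(3.3) = a + b·3.3 = 18.361686 + 1.667483·3.3 = 23.864378

23.86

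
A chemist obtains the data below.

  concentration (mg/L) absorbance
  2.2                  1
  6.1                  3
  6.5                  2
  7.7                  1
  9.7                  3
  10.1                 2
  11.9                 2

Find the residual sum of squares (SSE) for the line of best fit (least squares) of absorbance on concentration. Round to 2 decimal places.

n = 7, Σx = 54.2, Σy = 14, Σxy = 114.3, Σx² = 481.3, Σy² = 32
Sxx = Σx² − (Σx)²/n = 481.3 − 419.662857 = 61.637143
Sxy = Σxy − (Σx)(Σy)/n = 114.3 − 108.4 = 5.9
Syy = Σy² − (Σy)²/n = 32 − 28 = 4
b = Sxy/Sxx = 5.9/61.637143 = 0.095722
SSE = Syy − b·Sxy = 4 − 0.095722·5.9 = 3.435243

3.44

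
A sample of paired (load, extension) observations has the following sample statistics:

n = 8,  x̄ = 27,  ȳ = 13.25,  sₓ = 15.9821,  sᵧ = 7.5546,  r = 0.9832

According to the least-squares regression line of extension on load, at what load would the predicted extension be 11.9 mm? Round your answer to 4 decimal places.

24.0952

b = r · sᵧ/sₓ = 0.9832 · 7.5546/15.9821 = 0.464750
a = ȳ − b·x̄ = 13.25 − 0.464750·27 = 0.701747
Set a + b·x = 11.9: x = (11.9 − 0.701747) / 0.464750 = 24.095213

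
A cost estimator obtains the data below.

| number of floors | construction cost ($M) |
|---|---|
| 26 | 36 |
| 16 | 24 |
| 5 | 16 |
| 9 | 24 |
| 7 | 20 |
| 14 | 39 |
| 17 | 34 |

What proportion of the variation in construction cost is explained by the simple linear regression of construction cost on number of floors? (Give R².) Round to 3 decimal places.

0.584

n = 7, Σx = 94, Σy = 193, Σxy = 2880, Σx² = 1572, Σy² = 5781
Sxx = Σx² − (Σx)²/n = 1572 − 1262.285714 = 309.714286
Sxy = Σxy − (Σx)(Σy)/n = 2880 − 2591.714286 = 288.285714
Syy = Σy² − (Σy)²/n = 5781 − 5321.285714 = 459.714286
R² = Sxy²/(Sxx·Syy) = (288.285714)²/(309.714286·459.714286) = 0.583710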